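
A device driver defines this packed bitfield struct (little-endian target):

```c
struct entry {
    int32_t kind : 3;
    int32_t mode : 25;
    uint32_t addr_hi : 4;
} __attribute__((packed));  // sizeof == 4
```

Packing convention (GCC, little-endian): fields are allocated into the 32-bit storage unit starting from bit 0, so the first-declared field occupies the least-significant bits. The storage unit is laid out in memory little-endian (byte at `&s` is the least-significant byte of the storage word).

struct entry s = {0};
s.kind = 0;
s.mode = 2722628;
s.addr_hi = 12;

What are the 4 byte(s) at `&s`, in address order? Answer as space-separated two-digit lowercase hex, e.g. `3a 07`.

kind:3 = 0 → 0x0 << 0 → word 0x00000000
mode:25 = 2722628 → 0x298b44 << 3 → word 0x014c5a20
addr_hi:4 = 12 → 0xc << 28 → word 0xc14c5a20
word = 0xc14c5a20 → little-endian bytes:
  [0]=0x20  [1]=0x5a  [2]=0x4c  [3]=0xc1

20 5a 4c c1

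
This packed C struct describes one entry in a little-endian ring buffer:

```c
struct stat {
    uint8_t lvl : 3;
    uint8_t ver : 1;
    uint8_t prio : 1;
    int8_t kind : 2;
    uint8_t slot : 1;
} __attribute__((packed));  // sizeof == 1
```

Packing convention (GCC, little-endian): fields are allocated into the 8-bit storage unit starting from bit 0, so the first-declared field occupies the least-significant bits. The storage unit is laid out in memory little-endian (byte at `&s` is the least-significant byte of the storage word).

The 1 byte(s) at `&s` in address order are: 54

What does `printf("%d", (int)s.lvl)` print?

[0]=0x54 (little-endian) → word 0x54
lvl:3 @ bit 0 → (0x54>>0)&0x7 = 0x4  ←
ver:1 @ bit 3 → (0x54>>3)&0x1 = 0x0
prio:1 @ bit 4 → (0x54>>4)&0x1 = 0x1
kind:2 @ bit 5 → (0x54>>5)&0x3 = 0x2
slot:1 @ bit 7 → (0x54>>7)&0x1 = 0x0

4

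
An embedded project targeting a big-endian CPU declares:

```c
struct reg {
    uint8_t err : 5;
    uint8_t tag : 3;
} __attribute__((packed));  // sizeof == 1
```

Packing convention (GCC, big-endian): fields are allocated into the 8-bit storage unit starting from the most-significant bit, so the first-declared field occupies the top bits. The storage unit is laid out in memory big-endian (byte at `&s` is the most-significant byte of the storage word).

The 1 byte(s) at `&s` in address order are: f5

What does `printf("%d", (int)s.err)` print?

30

[0]=0xf5 (big-endian) → word 0xf5
err [3+:5] = (word>>3) & 0x1f = 30  ←
tag [0+:3] = (word>>0) & 0x7 = 5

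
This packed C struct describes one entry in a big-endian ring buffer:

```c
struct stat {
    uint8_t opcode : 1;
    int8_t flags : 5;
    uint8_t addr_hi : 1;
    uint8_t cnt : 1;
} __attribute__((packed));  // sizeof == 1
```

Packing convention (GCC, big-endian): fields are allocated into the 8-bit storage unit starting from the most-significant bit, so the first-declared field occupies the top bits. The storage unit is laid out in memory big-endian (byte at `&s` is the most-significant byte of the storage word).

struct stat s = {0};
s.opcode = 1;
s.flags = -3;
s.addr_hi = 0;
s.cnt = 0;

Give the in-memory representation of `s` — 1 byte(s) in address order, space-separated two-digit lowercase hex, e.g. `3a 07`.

f4

opcode:1 = 1 → 0x1 << 7 → word 0x80
flags:5 = -3 → 0x1d << 2 → word 0xf4
addr_hi:1 = 0 → 0x0 << 1 → word 0xf4
cnt:1 = 0 → 0x0 << 0 → word 0xf4
word = 0xf4 → big-endian bytes:
  [0]=0xf4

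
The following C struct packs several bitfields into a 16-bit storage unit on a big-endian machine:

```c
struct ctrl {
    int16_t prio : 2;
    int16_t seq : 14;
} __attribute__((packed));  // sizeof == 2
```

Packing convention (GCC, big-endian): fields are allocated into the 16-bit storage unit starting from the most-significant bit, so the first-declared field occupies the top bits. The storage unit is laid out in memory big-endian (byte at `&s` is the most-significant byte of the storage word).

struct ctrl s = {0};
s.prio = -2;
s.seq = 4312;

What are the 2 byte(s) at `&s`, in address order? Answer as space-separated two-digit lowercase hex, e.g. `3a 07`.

90 d8

prio (2b) val=-2 bits=0x2 at bit 14: 0x8000
seq (14b) val=4312 bits=0x10d8 at bit 0: 0x90d8
word = 0x90d8 → big-endian bytes:
  [0]=0x90  [1]=0xd8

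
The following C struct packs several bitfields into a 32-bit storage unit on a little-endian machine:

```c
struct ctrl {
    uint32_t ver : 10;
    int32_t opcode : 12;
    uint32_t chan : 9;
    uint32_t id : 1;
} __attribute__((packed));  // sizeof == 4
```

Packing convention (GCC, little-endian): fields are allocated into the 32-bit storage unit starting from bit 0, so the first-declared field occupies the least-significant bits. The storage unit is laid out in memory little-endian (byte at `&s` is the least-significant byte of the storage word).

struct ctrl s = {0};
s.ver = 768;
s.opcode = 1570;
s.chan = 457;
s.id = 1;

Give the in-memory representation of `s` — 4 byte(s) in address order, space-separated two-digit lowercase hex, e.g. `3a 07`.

[0+:10] ver=768 & 0x3ff = 0x300; word=0x00000300
[10+:12] opcode=1570 & 0xfff = 0x622; word=0x00188b00
[22+:9] chan=457 & 0x1ff = 0x1c9; word=0x72588b00
[31+:1] id=1 & 0x1 = 0x1; word=0xf2588b00
word = 0xf2588b00 → little-endian bytes:
  [0]=0x00  [1]=0x8b  [2]=0x58  [3]=0xf2

00 8b 58 f2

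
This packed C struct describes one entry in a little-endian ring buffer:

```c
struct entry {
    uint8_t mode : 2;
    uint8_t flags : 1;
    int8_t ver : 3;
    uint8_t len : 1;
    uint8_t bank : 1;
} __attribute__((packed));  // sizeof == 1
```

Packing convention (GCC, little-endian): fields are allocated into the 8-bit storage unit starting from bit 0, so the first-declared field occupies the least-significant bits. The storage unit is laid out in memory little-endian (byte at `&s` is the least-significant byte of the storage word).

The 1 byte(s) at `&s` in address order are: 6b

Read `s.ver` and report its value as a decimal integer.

[0]=0x6b (little-endian) → word 0x6b
mode [0+:2] = (word>>0) & 0x3 = 3
flags [2+:1] = (word>>2) & 0x1 = 0
ver [3+:3] = (word>>3) & 0x7 = 5  ←
len [6+:1] = (word>>6) & 0x1 = 1
bank [7+:1] = (word>>7) & 0x1 = 0
ver signed 3b, MSB=1: 5 - 8 = -3

-3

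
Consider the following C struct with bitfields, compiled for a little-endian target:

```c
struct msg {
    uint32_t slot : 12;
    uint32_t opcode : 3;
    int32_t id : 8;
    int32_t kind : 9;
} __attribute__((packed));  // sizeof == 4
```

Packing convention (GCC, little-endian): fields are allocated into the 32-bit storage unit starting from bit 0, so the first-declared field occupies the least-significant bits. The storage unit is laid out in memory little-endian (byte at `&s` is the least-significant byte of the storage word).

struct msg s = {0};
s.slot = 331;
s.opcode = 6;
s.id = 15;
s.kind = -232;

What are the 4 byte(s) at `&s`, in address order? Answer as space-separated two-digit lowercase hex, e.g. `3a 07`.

4b e1 07 8c

[0+:12] slot=331 & 0xfff = 0x14b; word=0x0000014b
[12+:3] opcode=6 & 0x7 = 0x6; word=0x0000614b
[15+:8] id=15 & 0xff = 0xf; word=0x0007e14b
[23+:9] kind=-232 & 0x1ff = 0x118; word=0x8c07e14b
word = 0x8c07e14b → little-endian bytes:
  [0]=0x4b  [1]=0xe1  [2]=0x07  [3]=0x8c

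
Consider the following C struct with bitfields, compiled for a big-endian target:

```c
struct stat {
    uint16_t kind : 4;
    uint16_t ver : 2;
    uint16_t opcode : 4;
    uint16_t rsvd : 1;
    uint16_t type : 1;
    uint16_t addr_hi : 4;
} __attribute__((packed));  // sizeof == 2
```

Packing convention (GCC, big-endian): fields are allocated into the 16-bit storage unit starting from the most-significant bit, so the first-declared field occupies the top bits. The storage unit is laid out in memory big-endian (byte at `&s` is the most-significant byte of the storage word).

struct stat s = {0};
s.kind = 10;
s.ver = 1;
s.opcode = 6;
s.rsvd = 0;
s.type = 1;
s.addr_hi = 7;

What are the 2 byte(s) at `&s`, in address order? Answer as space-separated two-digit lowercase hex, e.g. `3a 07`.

kind:4 = 10 → 0xa << 12 → word 0xa000
ver:2 = 1 → 0x1 << 10 → word 0xa400
opcode:4 = 6 → 0x6 << 6 → word 0xa580
rsvd:1 = 0 → 0x0 << 5 → word 0xa580
type:1 = 1 → 0x1 << 4 → word 0xa590
addr_hi:4 = 7 → 0x7 << 0 → word 0xa597
word = 0xa597 → big-endian bytes:
  [0]=0xa5  [1]=0x97

a5 97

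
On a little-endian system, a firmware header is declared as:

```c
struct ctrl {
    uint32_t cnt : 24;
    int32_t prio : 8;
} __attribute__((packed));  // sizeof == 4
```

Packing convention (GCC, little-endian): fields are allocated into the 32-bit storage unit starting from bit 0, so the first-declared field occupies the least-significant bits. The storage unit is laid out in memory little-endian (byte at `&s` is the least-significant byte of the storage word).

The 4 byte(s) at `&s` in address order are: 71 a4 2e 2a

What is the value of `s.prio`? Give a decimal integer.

[0]=0x71 [1]=0xa4 [2]=0x2e [3]=0x2a (little-endian) → word 0x2a2ea471
cnt [0+:24] = (word>>0) & 0xffffff = 3056753
prio [24+:8] = (word>>24) & 0xff = 42  ←
prio signed 8b, MSB=0: value = 42

42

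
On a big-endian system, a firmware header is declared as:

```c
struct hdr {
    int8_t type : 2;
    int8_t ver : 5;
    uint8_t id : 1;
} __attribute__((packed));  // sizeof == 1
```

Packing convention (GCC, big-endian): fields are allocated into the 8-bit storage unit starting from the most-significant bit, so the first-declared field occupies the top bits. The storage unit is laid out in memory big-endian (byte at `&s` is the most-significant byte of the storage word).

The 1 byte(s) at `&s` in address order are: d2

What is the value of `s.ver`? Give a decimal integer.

9

[0]=0xd2 (big-endian) → word 0xd2
type:2 @ bit 6 → (0xd2>>6)&0x3 = 0x3
ver:5 @ bit 1 → (0xd2>>1)&0x1f = 0x9  ←
id:1 @ bit 0 → (0xd2>>0)&0x1 = 0x0
ver signed 5b, MSB=0: value = 9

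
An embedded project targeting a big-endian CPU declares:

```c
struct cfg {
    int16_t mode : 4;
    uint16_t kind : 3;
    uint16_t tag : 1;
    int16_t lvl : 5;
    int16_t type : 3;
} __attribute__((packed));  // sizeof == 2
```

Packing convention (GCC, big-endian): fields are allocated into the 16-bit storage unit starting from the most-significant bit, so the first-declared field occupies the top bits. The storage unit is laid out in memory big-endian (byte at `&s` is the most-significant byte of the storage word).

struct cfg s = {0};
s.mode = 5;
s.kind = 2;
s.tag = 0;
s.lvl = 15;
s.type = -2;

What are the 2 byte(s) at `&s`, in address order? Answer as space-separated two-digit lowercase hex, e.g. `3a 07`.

54 7e

mode:4 = 5 → 0x5 << 12 → word 0x5000
kind:3 = 2 → 0x2 << 9 → word 0x5400
tag:1 = 0 → 0x0 << 8 → word 0x5400
lvl:5 = 15 → 0xf << 3 → word 0x5478
type:3 = -2 → 0x6 << 0 → word 0x547e
word = 0x547e → big-endian bytes:
  [0]=0x54  [1]=0x7e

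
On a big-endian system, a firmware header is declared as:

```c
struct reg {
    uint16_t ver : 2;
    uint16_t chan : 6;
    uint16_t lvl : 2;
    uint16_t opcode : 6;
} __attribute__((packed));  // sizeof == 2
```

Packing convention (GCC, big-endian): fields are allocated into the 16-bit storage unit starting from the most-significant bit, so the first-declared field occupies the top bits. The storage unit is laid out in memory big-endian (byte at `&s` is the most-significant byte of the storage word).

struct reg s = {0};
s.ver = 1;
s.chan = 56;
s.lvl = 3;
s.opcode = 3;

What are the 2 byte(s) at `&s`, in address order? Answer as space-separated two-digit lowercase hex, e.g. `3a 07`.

78 c3

ver (2b) val=1 bits=0x1 at bit 14: 0x4000
chan (6b) val=56 bits=0x38 at bit 8: 0x7800
lvl (2b) val=3 bits=0x3 at bit 6: 0x78c0
opcode (6b) val=3 bits=0x3 at bit 0: 0x78c3
word = 0x78c3 → big-endian bytes:
  [0]=0x78  [1]=0xc3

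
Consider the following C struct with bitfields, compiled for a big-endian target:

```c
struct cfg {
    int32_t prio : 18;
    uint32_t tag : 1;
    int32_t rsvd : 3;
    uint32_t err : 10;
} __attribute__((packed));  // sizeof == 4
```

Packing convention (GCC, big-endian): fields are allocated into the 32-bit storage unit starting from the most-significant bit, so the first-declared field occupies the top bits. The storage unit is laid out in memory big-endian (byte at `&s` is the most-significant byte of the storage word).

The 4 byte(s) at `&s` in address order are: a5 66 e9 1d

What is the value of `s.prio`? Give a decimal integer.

[0]=0xa5 [1]=0x66 [2]=0xe9 [3]=0x1d (big-endian) → word 0xa566e91d
prio:18 @ bit 14 → (0xa566e91d>>14)&0x3ffff = 0x2959b  ←
tag:1 @ bit 13 → (0xa566e91d>>13)&0x1 = 0x1
rsvd:3 @ bit 10 → (0xa566e91d>>10)&0x7 = 0x2
err:10 @ bit 0 → (0xa566e91d>>0)&0x3ff = 0x11d
prio signed 18b, MSB=1: 169371 - 262144 = -92773

-92773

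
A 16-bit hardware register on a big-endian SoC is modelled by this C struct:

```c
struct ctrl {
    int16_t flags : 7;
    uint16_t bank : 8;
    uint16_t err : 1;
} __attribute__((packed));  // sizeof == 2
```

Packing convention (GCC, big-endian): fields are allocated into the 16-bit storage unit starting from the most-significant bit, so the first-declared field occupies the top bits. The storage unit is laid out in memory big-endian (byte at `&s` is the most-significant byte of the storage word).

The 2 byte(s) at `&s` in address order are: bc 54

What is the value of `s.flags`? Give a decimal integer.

-34

[0]=0xbc [1]=0x54 (big-endian) → word 0xbc54
flags [9+:7] = (word>>9) & 0x7f = 94  ←
bank [1+:8] = (word>>1) & 0xff = 42
err [0+:1] = (word>>0) & 0x1 = 0
flags signed 7b, MSB=1: 94 - 128 = -34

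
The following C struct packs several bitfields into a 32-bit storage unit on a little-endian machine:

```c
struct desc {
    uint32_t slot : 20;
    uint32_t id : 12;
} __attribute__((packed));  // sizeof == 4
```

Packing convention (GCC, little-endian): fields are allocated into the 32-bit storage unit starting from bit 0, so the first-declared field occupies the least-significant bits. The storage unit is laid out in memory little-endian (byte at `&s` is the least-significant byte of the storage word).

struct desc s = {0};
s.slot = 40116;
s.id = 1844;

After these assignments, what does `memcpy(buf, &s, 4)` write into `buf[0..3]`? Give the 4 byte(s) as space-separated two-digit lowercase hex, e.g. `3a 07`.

slot (20b) val=40116 bits=0x9cb4 at bit 0: 0x00009cb4
id (12b) val=1844 bits=0x734 at bit 20: 0x73409cb4
word = 0x73409cb4 → little-endian bytes:
  [0]=0xb4  [1]=0x9c  [2]=0x40  [3]=0x73

b4 9c 40 73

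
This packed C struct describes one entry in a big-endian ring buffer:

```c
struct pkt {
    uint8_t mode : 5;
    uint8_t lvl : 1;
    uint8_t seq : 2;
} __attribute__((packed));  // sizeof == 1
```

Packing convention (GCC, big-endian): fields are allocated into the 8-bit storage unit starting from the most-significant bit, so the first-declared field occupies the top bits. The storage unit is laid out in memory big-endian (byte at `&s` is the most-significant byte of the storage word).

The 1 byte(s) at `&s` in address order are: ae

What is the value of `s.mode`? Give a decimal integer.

21

[0]=0xae (big-endian) → word 0xae
mode:5 @ bit 3 → (0xae>>3)&0x1f = 0x15  ←
lvl:1 @ bit 2 → (0xae>>2)&0x1 = 0x1
seq:2 @ bit 0 → (0xae>>0)&0x3 = 0x2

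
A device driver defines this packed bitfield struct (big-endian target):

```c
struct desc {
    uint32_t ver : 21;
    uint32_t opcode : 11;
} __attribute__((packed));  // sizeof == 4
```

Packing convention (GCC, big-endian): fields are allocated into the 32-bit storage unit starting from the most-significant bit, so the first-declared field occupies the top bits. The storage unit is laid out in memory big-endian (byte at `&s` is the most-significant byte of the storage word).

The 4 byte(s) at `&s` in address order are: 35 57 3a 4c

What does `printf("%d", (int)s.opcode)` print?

588

[0]=0x35 [1]=0x57 [2]=0x3a [3]=0x4c (big-endian) → word 0x35573a4c
ver [11+:21] = (word>>11) & 0x1fffff = 436967
opcode [0+:11] = (word>>0) & 0x7ff = 588  ←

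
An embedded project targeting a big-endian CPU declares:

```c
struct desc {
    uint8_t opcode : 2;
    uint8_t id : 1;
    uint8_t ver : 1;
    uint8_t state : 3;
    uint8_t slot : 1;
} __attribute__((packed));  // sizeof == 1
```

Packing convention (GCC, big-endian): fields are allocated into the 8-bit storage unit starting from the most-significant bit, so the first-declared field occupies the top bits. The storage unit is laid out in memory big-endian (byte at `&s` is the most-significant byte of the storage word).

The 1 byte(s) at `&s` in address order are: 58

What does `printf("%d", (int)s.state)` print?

[0]=0x58 (big-endian) → word 0x58
opcode:2 @ bit 6 → (0x58>>6)&0x3 = 0x1
id:1 @ bit 5 → (0x58>>5)&0x1 = 0x0
ver:1 @ bit 4 → (0x58>>4)&0x1 = 0x1
state:3 @ bit 1 → (0x58>>1)&0x7 = 0x4  ←
slot:1 @ bit 0 → (0x58>>0)&0x1 = 0x0

4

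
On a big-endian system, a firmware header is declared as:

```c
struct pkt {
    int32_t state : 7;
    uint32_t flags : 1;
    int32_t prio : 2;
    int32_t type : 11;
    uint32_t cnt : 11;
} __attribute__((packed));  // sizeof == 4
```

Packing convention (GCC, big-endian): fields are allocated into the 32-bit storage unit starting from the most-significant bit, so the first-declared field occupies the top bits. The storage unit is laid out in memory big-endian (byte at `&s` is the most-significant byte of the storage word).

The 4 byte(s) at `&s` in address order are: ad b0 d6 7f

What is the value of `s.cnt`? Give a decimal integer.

[0]=0xad [1]=0xb0 [2]=0xd6 [3]=0x7f (big-endian) → word 0xadb0d67f
state [25+:7] = (word>>25) & 0x7f = 86
flags [24+:1] = (word>>24) & 0x1 = 1
prio [22+:2] = (word>>22) & 0x3 = 2
type [11+:11] = (word>>11) & 0x7ff = 1562
cnt [0+:11] = (word>>0) & 0x7ff = 1663  ←

1663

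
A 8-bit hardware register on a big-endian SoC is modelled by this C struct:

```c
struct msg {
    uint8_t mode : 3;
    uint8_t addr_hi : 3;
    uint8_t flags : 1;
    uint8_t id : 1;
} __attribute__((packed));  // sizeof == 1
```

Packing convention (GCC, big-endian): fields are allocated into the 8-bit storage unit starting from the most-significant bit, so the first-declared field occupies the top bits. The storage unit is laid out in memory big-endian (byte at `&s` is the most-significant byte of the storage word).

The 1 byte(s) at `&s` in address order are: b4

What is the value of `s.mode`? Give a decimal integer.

[0]=0xb4 (big-endian) → word 0xb4
mode [5+:3] = (word>>5) & 0x7 = 5  ←
addr_hi [2+:3] = (word>>2) & 0x7 = 5
flags [1+:1] = (word>>1) & 0x1 = 0
id [0+:1] = (word>>0) & 0x1 = 0

5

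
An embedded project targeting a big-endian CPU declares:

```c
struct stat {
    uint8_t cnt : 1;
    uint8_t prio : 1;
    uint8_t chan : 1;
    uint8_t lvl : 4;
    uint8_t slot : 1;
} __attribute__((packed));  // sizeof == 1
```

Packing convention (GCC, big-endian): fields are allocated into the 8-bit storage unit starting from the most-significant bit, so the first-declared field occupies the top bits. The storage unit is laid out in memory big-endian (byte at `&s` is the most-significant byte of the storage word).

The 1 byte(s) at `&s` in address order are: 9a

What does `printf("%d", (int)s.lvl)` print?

[0]=0x9a (big-endian) → word 0x9a
cnt:1 @ bit 7 → (0x9a>>7)&0x1 = 0x1
prio:1 @ bit 6 → (0x9a>>6)&0x1 = 0x0
chan:1 @ bit 5 → (0x9a>>5)&0x1 = 0x0
lvl:4 @ bit 1 → (0x9a>>1)&0xf = 0xd  ←
slot:1 @ bit 0 → (0x9a>>0)&0x1 = 0x0

13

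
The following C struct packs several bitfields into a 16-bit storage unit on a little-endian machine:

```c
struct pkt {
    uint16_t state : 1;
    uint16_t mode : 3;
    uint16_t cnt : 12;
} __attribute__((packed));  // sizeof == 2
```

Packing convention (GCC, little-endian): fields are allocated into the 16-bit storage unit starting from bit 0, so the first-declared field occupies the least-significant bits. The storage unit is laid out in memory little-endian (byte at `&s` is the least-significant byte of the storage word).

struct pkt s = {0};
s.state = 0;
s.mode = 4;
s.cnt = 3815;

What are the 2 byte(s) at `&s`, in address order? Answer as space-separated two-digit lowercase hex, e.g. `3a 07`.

state (1b) val=0 bits=0x0 at bit 0: 0x0000
mode (3b) val=4 bits=0x4 at bit 1: 0x0008
cnt (12b) val=3815 bits=0xee7 at bit 4: 0xee78
word = 0xee78 → little-endian bytes:
  [0]=0x78  [1]=0xee

78 ee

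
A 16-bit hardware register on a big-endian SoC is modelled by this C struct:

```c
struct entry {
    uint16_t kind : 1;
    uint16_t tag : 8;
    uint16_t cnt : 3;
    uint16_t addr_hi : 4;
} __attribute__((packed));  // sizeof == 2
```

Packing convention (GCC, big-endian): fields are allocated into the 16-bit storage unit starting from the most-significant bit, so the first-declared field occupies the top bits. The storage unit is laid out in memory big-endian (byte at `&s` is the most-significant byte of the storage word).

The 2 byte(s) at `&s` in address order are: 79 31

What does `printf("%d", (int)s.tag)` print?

242

[0]=0x79 [1]=0x31 (big-endian) → word 0x7931
kind [15+:1] = (word>>15) & 0x1 = 0
tag [7+:8] = (word>>7) & 0xff = 242  ←
cnt [4+:3] = (word>>4) & 0x7 = 3
addr_hi [0+:4] = (word>>0) & 0xf = 1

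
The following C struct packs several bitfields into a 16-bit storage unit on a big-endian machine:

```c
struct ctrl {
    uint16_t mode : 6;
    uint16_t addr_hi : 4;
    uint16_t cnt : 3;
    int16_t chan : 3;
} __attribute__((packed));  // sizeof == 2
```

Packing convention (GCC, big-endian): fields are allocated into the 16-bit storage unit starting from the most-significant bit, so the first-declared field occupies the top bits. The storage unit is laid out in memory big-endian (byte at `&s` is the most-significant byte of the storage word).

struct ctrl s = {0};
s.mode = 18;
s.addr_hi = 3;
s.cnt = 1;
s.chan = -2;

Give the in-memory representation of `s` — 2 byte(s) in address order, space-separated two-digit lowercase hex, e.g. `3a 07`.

48 ce

[10+:6] mode=18 & 0x3f = 0x12; word=0x4800
[6+:4] addr_hi=3 & 0xf = 0x3; word=0x48c0
[3+:3] cnt=1 & 0x7 = 0x1; word=0x48c8
[0+:3] chan=-2 & 0x7 = 0x6; word=0x48ce
word = 0x48ce → big-endian bytes:
  [0]=0x48  [1]=0xce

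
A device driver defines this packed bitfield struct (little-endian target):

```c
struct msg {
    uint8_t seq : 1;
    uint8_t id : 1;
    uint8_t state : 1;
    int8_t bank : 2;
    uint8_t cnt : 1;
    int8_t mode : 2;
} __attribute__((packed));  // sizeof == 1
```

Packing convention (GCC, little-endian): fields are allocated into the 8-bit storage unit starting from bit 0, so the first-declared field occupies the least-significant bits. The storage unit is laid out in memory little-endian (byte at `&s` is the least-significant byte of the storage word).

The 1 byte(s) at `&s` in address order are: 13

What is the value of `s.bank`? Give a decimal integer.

[0]=0x13 (little-endian) → word 0x13
seq [0+:1] = (word>>0) & 0x1 = 1
id [1+:1] = (word>>1) & 0x1 = 1
state [2+:1] = (word>>2) & 0x1 = 0
bank [3+:2] = (word>>3) & 0x3 = 2  ←
cnt [5+:1] = (word>>5) & 0x1 = 0
mode [6+:2] = (word>>6) & 0x3 = 0
bank signed 2b, MSB=1: 2 - 4 = -2

-2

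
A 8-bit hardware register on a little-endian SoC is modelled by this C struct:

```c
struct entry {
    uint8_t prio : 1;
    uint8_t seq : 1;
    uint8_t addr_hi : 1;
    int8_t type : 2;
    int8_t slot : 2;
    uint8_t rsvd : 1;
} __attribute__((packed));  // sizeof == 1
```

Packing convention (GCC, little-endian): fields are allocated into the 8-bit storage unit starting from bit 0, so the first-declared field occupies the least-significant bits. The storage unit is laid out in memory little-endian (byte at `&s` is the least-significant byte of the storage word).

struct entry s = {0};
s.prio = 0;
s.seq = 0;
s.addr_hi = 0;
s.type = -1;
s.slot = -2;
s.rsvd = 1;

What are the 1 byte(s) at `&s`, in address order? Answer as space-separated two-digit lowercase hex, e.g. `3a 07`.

d8

[0+:1] prio=0 & 0x1 = 0x0; word=0x00
[1+:1] seq=0 & 0x1 = 0x0; word=0x00
[2+:1] addr_hi=0 & 0x1 = 0x0; word=0x00
[3+:2] type=-1 & 0x3 = 0x3; word=0x18
[5+:2] slot=-2 & 0x3 = 0x2; word=0x58
[7+:1] rsvd=1 & 0x1 = 0x1; word=0xd8
word = 0xd8 → little-endian bytes:
  [0]=0xd8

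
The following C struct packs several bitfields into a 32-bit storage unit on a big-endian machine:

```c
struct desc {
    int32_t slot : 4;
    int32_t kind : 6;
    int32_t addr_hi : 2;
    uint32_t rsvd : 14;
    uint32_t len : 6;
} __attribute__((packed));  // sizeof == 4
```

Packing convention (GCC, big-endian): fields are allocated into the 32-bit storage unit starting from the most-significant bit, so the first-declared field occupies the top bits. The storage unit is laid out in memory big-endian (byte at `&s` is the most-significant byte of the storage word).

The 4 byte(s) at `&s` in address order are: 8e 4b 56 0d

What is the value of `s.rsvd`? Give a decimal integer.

11608

[0]=0x8e [1]=0x4b [2]=0x56 [3]=0x0d (big-endian) → word 0x8e4b560d
slot [28+:4] = (word>>28) & 0xf = 8
kind [22+:6] = (word>>22) & 0x3f = 57
addr_hi [20+:2] = (word>>20) & 0x3 = 0
rsvd [6+:14] = (word>>6) & 0x3fff = 11608  ←
len [0+:6] = (word>>0) & 0x3f = 13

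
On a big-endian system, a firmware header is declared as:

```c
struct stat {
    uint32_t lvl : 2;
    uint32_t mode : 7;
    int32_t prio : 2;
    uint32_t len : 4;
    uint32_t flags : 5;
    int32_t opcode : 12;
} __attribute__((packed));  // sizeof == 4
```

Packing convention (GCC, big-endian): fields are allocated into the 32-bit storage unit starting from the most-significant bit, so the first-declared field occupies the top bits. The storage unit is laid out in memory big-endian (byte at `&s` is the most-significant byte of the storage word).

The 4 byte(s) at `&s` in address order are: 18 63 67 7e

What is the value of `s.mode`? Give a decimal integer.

[0]=0x18 [1]=0x63 [2]=0x67 [3]=0x7e (big-endian) → word 0x1863677e
lvl [30+:2] = (word>>30) & 0x3 = 0
mode [23+:7] = (word>>23) & 0x7f = 48  ←
prio [21+:2] = (word>>21) & 0x3 = 3
len [17+:4] = (word>>17) & 0xf = 1
flags [12+:5] = (word>>12) & 0x1f = 22
opcode [0+:12] = (word>>0) & 0xfff = 1918

48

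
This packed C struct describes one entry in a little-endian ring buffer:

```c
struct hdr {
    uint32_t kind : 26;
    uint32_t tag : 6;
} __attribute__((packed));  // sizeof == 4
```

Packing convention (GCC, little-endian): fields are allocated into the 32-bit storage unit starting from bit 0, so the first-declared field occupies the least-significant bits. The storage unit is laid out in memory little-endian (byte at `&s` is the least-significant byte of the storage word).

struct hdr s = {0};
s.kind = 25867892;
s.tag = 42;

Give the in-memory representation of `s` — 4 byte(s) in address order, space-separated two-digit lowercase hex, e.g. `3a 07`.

74 b6 8a a9

kind (26b) val=25867892 bits=0x18ab674 at bit 0: 0x018ab674
tag (6b) val=42 bits=0x2a at bit 26: 0xa98ab674
word = 0xa98ab674 → little-endian bytes:
  [0]=0x74  [1]=0xb6  [2]=0x8a  [3]=0xa9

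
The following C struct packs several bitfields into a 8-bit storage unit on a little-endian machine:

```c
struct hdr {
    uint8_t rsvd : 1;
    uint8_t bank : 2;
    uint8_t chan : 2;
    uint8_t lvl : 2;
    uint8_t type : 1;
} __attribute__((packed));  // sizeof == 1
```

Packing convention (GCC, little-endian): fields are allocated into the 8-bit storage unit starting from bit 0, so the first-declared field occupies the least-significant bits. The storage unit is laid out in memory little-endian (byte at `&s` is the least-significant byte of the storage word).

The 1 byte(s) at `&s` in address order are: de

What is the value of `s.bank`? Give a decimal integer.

3

[0]=0xde (little-endian) → word 0xde
rsvd [0+:1] = (word>>0) & 0x1 = 0
bank [1+:2] = (word>>1) & 0x3 = 3  ←
chan [3+:2] = (word>>3) & 0x3 = 3
lvl [5+:2] = (word>>5) & 0x3 = 2
type [7+:1] = (word>>7) & 0x1 = 1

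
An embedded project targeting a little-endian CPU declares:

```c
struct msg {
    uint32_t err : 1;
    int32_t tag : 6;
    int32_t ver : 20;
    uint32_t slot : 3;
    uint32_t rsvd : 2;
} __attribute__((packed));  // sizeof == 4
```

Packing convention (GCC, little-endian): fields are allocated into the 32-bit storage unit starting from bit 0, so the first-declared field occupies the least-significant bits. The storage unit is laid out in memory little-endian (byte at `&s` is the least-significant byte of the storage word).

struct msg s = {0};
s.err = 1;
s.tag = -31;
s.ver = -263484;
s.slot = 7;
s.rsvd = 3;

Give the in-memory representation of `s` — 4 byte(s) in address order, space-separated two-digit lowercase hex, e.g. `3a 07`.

43 62 fd fd

err:1 = 1 → 0x1 << 0 → word 0x00000001
tag:6 = -31 → 0x21 << 1 → word 0x00000043
ver:20 = -263484 → 0xbfac4 << 7 → word 0x05fd6243
slot:3 = 7 → 0x7 << 27 → word 0x3dfd6243
rsvd:2 = 3 → 0x3 << 30 → word 0xfdfd6243
word = 0xfdfd6243 → little-endian bytes:
  [0]=0x43  [1]=0x62  [2]=0xfd  [3]=0xfd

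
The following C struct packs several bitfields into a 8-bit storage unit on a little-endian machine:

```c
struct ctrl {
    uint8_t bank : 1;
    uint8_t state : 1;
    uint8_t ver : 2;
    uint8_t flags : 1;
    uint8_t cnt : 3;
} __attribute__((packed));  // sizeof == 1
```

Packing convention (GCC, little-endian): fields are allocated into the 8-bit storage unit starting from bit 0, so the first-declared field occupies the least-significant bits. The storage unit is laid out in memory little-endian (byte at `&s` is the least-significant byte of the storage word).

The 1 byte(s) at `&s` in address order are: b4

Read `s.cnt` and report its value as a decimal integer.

5

[0]=0xb4 (little-endian) → word 0xb4
bank [0+:1] = (word>>0) & 0x1 = 0
state [1+:1] = (word>>1) & 0x1 = 0
ver [2+:2] = (word>>2) & 0x3 = 1
flags [4+:1] = (word>>4) & 0x1 = 1
cnt [5+:3] = (word>>5) & 0x7 = 5  ←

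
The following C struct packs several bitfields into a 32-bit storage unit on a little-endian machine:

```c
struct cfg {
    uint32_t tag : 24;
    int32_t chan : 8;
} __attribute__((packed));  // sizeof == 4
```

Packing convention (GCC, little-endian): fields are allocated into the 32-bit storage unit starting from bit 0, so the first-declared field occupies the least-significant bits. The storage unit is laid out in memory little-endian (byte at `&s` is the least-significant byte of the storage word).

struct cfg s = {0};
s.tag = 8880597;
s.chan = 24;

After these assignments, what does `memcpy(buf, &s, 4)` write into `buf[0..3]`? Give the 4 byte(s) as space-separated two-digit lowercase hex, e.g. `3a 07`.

[0+:24] tag=8880597 & 0xffffff = 0x8781d5; word=0x008781d5
[24+:8] chan=24 & 0xff = 0x18; word=0x188781d5
word = 0x188781d5 → little-endian bytes:
  [0]=0xd5  [1]=0x81  [2]=0x87  [3]=0x18

d5 81 87 18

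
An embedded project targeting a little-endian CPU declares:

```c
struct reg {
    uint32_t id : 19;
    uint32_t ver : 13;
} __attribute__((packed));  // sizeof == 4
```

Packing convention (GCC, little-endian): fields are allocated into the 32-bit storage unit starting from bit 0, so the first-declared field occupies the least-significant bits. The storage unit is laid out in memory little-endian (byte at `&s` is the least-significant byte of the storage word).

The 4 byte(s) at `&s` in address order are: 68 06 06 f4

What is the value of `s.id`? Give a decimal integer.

[0]=0x68 [1]=0x06 [2]=0x06 [3]=0xf4 (little-endian) → word 0xf4060668
id [0+:19] = (word>>0) & 0x7ffff = 394856  ←
ver [19+:13] = (word>>19) & 0x1fff = 7808

394856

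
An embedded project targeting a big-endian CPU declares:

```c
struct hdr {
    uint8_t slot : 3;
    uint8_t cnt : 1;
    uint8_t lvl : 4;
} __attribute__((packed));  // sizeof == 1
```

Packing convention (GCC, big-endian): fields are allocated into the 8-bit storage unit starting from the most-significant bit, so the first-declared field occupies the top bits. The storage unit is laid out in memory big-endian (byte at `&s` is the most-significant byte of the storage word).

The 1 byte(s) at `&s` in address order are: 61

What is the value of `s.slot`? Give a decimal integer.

[0]=0x61 (big-endian) → word 0x61
slot:3 @ bit 5 → (0x61>>5)&0x7 = 0x3  ←
cnt:1 @ bit 4 → (0x61>>4)&0x1 = 0x0
lvl:4 @ bit 0 → (0x61>>0)&0xf = 0x1

3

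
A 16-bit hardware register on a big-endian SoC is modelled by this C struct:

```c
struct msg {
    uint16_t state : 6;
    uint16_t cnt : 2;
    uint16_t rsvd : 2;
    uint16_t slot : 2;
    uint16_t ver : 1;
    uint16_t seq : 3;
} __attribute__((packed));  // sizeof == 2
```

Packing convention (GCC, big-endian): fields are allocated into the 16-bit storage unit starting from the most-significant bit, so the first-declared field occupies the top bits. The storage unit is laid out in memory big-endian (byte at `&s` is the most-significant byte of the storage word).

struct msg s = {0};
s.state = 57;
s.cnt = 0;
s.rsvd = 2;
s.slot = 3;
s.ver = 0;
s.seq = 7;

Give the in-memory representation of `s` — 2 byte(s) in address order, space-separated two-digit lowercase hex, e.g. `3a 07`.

e4 b7

[10+:6] state=57 & 0x3f = 0x39; word=0xe400
[8+:2] cnt=0 & 0x3 = 0x0; word=0xe400
[6+:2] rsvd=2 & 0x3 = 0x2; word=0xe480
[4+:2] slot=3 & 0x3 = 0x3; word=0xe4b0
[3+:1] ver=0 & 0x1 = 0x0; word=0xe4b0
[0+:3] seq=7 & 0x7 = 0x7; word=0xe4b7
word = 0xe4b7 → big-endian bytes:
  [0]=0xe4  [1]=0xb7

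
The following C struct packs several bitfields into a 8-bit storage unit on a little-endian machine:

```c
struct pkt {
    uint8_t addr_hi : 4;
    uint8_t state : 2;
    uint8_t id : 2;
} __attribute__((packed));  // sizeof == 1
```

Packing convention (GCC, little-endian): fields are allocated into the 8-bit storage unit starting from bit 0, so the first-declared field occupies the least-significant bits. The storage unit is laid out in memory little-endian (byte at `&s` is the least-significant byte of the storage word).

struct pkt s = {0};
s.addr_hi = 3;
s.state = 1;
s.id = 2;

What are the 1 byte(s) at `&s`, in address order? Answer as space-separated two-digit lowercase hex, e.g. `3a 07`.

93

addr_hi:4 = 3 → 0x3 << 0 → word 0x03
state:2 = 1 → 0x1 << 4 → word 0x13
id:2 = 2 → 0x2 << 6 → word 0x93
word = 0x93 → little-endian bytes:
  [0]=0x93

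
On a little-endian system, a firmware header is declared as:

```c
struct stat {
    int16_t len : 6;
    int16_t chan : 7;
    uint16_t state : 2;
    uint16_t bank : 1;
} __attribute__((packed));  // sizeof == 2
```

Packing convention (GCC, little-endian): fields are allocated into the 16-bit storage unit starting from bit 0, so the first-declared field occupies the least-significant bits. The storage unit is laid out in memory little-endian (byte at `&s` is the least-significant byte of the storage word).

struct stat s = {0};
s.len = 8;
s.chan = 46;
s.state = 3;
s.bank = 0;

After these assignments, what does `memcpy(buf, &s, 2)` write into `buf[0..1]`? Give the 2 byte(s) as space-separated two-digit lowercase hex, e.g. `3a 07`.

[0+:6] len=8 & 0x3f = 0x8; word=0x0008
[6+:7] chan=46 & 0x7f = 0x2e; word=0x0b88
[13+:2] state=3 & 0x3 = 0x3; word=0x6b88
[15+:1] bank=0 & 0x1 = 0x0; word=0x6b88
word = 0x6b88 → little-endian bytes:
  [0]=0x88  [1]=0x6b

88 6b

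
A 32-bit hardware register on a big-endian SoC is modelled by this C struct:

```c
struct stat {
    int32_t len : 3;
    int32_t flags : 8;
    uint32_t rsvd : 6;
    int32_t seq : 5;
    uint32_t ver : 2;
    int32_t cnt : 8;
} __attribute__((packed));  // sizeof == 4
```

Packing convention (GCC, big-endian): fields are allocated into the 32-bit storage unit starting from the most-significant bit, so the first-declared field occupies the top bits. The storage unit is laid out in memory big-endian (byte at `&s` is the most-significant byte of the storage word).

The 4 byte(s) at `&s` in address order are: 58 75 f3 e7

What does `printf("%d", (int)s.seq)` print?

[0]=0x58 [1]=0x75 [2]=0xf3 [3]=0xe7 (big-endian) → word 0x5875f3e7
len:3 @ bit 29 → (0x5875f3e7>>29)&0x7 = 0x2
flags:8 @ bit 21 → (0x5875f3e7>>21)&0xff = 0xc3
rsvd:6 @ bit 15 → (0x5875f3e7>>15)&0x3f = 0x2b
seq:5 @ bit 10 → (0x5875f3e7>>10)&0x1f = 0x1c  ←
ver:2 @ bit 8 → (0x5875f3e7>>8)&0x3 = 0x3
cnt:8 @ bit 0 → (0x5875f3e7>>0)&0xff = 0xe7
seq signed 5b, MSB=1: 28 - 32 = -4

-4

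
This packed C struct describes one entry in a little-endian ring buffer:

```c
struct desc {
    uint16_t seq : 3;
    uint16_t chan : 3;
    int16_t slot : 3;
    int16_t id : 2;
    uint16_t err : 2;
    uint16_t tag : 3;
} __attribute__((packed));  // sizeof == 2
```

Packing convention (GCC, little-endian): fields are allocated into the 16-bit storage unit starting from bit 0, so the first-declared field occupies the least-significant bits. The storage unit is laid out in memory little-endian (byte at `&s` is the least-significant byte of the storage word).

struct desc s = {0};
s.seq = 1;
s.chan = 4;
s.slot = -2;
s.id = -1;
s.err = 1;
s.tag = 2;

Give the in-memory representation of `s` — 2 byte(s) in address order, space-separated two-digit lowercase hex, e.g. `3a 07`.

a1 4f

[0+:3] seq=1 & 0x7 = 0x1; word=0x0001
[3+:3] chan=4 & 0x7 = 0x4; word=0x0021
[6+:3] slot=-2 & 0x7 = 0x6; word=0x01a1
[9+:2] id=-1 & 0x3 = 0x3; word=0x07a1
[11+:2] err=1 & 0x3 = 0x1; word=0x0fa1
[13+:3] tag=2 & 0x7 = 0x2; word=0x4fa1
word = 0x4fa1 → little-endian bytes:
  [0]=0xa1  [1]=0x4f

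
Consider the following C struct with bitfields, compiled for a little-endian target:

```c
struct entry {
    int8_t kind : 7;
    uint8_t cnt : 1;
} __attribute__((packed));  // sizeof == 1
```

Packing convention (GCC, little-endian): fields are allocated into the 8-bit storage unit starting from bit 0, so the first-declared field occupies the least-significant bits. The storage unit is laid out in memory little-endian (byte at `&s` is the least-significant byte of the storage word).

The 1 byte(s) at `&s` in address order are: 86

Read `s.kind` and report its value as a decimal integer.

6

[0]=0x86 (little-endian) → word 0x86
kind [0+:7] = (word>>0) & 0x7f = 6  ←
cnt [7+:1] = (word>>7) & 0x1 = 1
kind signed 7b, MSB=0: value = 6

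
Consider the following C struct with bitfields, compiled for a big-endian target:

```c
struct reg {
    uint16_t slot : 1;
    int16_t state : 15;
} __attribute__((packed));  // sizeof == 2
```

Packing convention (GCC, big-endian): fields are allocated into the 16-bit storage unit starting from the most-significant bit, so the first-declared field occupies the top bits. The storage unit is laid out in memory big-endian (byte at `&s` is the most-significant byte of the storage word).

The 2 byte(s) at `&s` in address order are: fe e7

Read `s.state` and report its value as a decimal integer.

-281

[0]=0xfe [1]=0xe7 (big-endian) → word 0xfee7
slot:1 @ bit 15 → (0xfee7>>15)&0x1 = 0x1
state:15 @ bit 0 → (0xfee7>>0)&0x7fff = 0x7ee7  ←
state signed 15b, MSB=1: 32487 - 32768 = -281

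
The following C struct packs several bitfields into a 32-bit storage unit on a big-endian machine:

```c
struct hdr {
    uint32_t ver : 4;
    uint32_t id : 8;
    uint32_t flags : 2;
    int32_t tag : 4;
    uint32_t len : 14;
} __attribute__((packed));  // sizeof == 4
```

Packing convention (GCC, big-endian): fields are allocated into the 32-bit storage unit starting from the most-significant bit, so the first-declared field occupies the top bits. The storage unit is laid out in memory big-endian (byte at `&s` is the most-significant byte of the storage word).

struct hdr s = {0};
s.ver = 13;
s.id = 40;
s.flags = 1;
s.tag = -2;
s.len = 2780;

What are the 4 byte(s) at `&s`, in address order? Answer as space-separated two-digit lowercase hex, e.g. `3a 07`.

d2 87 8a dc

ver:4 = 13 → 0xd << 28 → word 0xd0000000
id:8 = 40 → 0x28 << 20 → word 0xd2800000
flags:2 = 1 → 0x1 << 18 → word 0xd2840000
tag:4 = -2 → 0xe << 14 → word 0xd2878000
len:14 = 2780 → 0xadc << 0 → word 0xd2878adc
word = 0xd2878adc → big-endian bytes:
  [0]=0xd2  [1]=0x87  [2]=0x8a  [3]=0xdc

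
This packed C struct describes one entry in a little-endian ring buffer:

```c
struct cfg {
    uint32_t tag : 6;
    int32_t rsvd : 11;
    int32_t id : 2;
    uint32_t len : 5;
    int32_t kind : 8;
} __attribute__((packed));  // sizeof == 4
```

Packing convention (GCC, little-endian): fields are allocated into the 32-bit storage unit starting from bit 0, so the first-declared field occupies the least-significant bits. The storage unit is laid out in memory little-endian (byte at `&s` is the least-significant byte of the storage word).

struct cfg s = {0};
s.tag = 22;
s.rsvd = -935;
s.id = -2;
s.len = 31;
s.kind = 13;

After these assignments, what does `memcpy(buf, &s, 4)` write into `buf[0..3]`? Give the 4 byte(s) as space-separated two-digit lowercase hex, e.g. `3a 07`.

tag:6 = 22 → 0x16 << 0 → word 0x00000016
rsvd:11 = -935 → 0x459 << 6 → word 0x00011656
id:2 = -2 → 0x2 << 17 → word 0x00051656
len:5 = 31 → 0x1f << 19 → word 0x00fd1656
kind:8 = 13 → 0xd << 24 → word 0x0dfd1656
word = 0x0dfd1656 → little-endian bytes:
  [0]=0x56  [1]=0x16  [2]=0xfd  [3]=0x0d

56 16 fd 0d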